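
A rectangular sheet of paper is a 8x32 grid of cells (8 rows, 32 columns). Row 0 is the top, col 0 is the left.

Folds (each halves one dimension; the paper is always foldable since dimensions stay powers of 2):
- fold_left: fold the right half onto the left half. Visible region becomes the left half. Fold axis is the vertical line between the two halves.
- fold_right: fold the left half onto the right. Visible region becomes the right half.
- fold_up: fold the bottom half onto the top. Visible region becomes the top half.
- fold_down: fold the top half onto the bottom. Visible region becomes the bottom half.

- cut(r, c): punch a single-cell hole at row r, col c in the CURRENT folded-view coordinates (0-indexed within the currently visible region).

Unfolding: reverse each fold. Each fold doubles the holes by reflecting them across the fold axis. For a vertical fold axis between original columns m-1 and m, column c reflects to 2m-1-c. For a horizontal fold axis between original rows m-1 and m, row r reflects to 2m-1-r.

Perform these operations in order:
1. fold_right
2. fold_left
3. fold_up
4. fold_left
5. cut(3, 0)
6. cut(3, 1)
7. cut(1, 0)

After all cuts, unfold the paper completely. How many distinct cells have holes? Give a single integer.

Answer: 48

Derivation:
Op 1 fold_right: fold axis v@16; visible region now rows[0,8) x cols[16,32) = 8x16
Op 2 fold_left: fold axis v@24; visible region now rows[0,8) x cols[16,24) = 8x8
Op 3 fold_up: fold axis h@4; visible region now rows[0,4) x cols[16,24) = 4x8
Op 4 fold_left: fold axis v@20; visible region now rows[0,4) x cols[16,20) = 4x4
Op 5 cut(3, 0): punch at orig (3,16); cuts so far [(3, 16)]; region rows[0,4) x cols[16,20) = 4x4
Op 6 cut(3, 1): punch at orig (3,17); cuts so far [(3, 16), (3, 17)]; region rows[0,4) x cols[16,20) = 4x4
Op 7 cut(1, 0): punch at orig (1,16); cuts so far [(1, 16), (3, 16), (3, 17)]; region rows[0,4) x cols[16,20) = 4x4
Unfold 1 (reflect across v@20): 6 holes -> [(1, 16), (1, 23), (3, 16), (3, 17), (3, 22), (3, 23)]
Unfold 2 (reflect across h@4): 12 holes -> [(1, 16), (1, 23), (3, 16), (3, 17), (3, 22), (3, 23), (4, 16), (4, 17), (4, 22), (4, 23), (6, 16), (6, 23)]
Unfold 3 (reflect across v@24): 24 holes -> [(1, 16), (1, 23), (1, 24), (1, 31), (3, 16), (3, 17), (3, 22), (3, 23), (3, 24), (3, 25), (3, 30), (3, 31), (4, 16), (4, 17), (4, 22), (4, 23), (4, 24), (4, 25), (4, 30), (4, 31), (6, 16), (6, 23), (6, 24), (6, 31)]
Unfold 4 (reflect across v@16): 48 holes -> [(1, 0), (1, 7), (1, 8), (1, 15), (1, 16), (1, 23), (1, 24), (1, 31), (3, 0), (3, 1), (3, 6), (3, 7), (3, 8), (3, 9), (3, 14), (3, 15), (3, 16), (3, 17), (3, 22), (3, 23), (3, 24), (3, 25), (3, 30), (3, 31), (4, 0), (4, 1), (4, 6), (4, 7), (4, 8), (4, 9), (4, 14), (4, 15), (4, 16), (4, 17), (4, 22), (4, 23), (4, 24), (4, 25), (4, 30), (4, 31), (6, 0), (6, 7), (6, 8), (6, 15), (6, 16), (6, 23), (6, 24), (6, 31)]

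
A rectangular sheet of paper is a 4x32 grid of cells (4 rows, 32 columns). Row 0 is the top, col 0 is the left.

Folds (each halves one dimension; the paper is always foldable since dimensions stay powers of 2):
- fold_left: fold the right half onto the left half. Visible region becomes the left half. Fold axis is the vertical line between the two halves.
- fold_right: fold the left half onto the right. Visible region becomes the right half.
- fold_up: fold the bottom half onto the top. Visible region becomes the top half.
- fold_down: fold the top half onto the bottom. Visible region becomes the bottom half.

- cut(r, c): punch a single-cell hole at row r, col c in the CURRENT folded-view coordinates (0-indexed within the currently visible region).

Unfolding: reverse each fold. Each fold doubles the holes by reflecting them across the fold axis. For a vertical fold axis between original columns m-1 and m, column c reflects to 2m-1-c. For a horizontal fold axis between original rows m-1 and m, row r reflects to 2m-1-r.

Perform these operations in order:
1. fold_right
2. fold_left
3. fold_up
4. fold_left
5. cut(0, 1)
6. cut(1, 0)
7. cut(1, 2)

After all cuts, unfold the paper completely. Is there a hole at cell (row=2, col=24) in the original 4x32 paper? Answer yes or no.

Answer: yes

Derivation:
Op 1 fold_right: fold axis v@16; visible region now rows[0,4) x cols[16,32) = 4x16
Op 2 fold_left: fold axis v@24; visible region now rows[0,4) x cols[16,24) = 4x8
Op 3 fold_up: fold axis h@2; visible region now rows[0,2) x cols[16,24) = 2x8
Op 4 fold_left: fold axis v@20; visible region now rows[0,2) x cols[16,20) = 2x4
Op 5 cut(0, 1): punch at orig (0,17); cuts so far [(0, 17)]; region rows[0,2) x cols[16,20) = 2x4
Op 6 cut(1, 0): punch at orig (1,16); cuts so far [(0, 17), (1, 16)]; region rows[0,2) x cols[16,20) = 2x4
Op 7 cut(1, 2): punch at orig (1,18); cuts so far [(0, 17), (1, 16), (1, 18)]; region rows[0,2) x cols[16,20) = 2x4
Unfold 1 (reflect across v@20): 6 holes -> [(0, 17), (0, 22), (1, 16), (1, 18), (1, 21), (1, 23)]
Unfold 2 (reflect across h@2): 12 holes -> [(0, 17), (0, 22), (1, 16), (1, 18), (1, 21), (1, 23), (2, 16), (2, 18), (2, 21), (2, 23), (3, 17), (3, 22)]
Unfold 3 (reflect across v@24): 24 holes -> [(0, 17), (0, 22), (0, 25), (0, 30), (1, 16), (1, 18), (1, 21), (1, 23), (1, 24), (1, 26), (1, 29), (1, 31), (2, 16), (2, 18), (2, 21), (2, 23), (2, 24), (2, 26), (2, 29), (2, 31), (3, 17), (3, 22), (3, 25), (3, 30)]
Unfold 4 (reflect across v@16): 48 holes -> [(0, 1), (0, 6), (0, 9), (0, 14), (0, 17), (0, 22), (0, 25), (0, 30), (1, 0), (1, 2), (1, 5), (1, 7), (1, 8), (1, 10), (1, 13), (1, 15), (1, 16), (1, 18), (1, 21), (1, 23), (1, 24), (1, 26), (1, 29), (1, 31), (2, 0), (2, 2), (2, 5), (2, 7), (2, 8), (2, 10), (2, 13), (2, 15), (2, 16), (2, 18), (2, 21), (2, 23), (2, 24), (2, 26), (2, 29), (2, 31), (3, 1), (3, 6), (3, 9), (3, 14), (3, 17), (3, 22), (3, 25), (3, 30)]
Holes: [(0, 1), (0, 6), (0, 9), (0, 14), (0, 17), (0, 22), (0, 25), (0, 30), (1, 0), (1, 2), (1, 5), (1, 7), (1, 8), (1, 10), (1, 13), (1, 15), (1, 16), (1, 18), (1, 21), (1, 23), (1, 24), (1, 26), (1, 29), (1, 31), (2, 0), (2, 2), (2, 5), (2, 7), (2, 8), (2, 10), (2, 13), (2, 15), (2, 16), (2, 18), (2, 21), (2, 23), (2, 24), (2, 26), (2, 29), (2, 31), (3, 1), (3, 6), (3, 9), (3, 14), (3, 17), (3, 22), (3, 25), (3, 30)]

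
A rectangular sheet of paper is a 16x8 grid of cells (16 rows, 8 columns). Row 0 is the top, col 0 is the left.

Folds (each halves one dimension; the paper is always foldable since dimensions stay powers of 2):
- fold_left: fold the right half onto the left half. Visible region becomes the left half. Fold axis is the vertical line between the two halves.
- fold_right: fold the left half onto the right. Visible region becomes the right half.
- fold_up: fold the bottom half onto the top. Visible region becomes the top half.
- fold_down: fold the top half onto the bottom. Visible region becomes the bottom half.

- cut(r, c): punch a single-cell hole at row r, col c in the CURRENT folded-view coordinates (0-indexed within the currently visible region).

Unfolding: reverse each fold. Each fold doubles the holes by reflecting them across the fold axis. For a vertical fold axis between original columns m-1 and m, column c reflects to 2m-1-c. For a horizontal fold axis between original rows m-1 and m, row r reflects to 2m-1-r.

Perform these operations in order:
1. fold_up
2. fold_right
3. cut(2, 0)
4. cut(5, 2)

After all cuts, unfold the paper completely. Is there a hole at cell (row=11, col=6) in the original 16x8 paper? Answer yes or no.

Op 1 fold_up: fold axis h@8; visible region now rows[0,8) x cols[0,8) = 8x8
Op 2 fold_right: fold axis v@4; visible region now rows[0,8) x cols[4,8) = 8x4
Op 3 cut(2, 0): punch at orig (2,4); cuts so far [(2, 4)]; region rows[0,8) x cols[4,8) = 8x4
Op 4 cut(5, 2): punch at orig (5,6); cuts so far [(2, 4), (5, 6)]; region rows[0,8) x cols[4,8) = 8x4
Unfold 1 (reflect across v@4): 4 holes -> [(2, 3), (2, 4), (5, 1), (5, 6)]
Unfold 2 (reflect across h@8): 8 holes -> [(2, 3), (2, 4), (5, 1), (5, 6), (10, 1), (10, 6), (13, 3), (13, 4)]
Holes: [(2, 3), (2, 4), (5, 1), (5, 6), (10, 1), (10, 6), (13, 3), (13, 4)]

Answer: no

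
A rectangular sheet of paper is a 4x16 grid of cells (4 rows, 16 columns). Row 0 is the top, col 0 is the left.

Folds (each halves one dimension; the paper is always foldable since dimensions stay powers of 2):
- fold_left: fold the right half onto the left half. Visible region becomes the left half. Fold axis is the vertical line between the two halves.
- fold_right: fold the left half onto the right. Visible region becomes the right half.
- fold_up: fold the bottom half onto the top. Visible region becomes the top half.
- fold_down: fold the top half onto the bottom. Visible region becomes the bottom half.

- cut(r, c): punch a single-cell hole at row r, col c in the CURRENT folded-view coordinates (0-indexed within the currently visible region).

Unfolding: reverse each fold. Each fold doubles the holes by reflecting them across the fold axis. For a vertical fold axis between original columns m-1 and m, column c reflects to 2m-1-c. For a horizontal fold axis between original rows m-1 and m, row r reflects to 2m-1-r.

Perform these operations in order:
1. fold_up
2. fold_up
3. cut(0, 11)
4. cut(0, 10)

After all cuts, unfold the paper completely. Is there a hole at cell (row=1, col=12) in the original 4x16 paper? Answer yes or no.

Op 1 fold_up: fold axis h@2; visible region now rows[0,2) x cols[0,16) = 2x16
Op 2 fold_up: fold axis h@1; visible region now rows[0,1) x cols[0,16) = 1x16
Op 3 cut(0, 11): punch at orig (0,11); cuts so far [(0, 11)]; region rows[0,1) x cols[0,16) = 1x16
Op 4 cut(0, 10): punch at orig (0,10); cuts so far [(0, 10), (0, 11)]; region rows[0,1) x cols[0,16) = 1x16
Unfold 1 (reflect across h@1): 4 holes -> [(0, 10), (0, 11), (1, 10), (1, 11)]
Unfold 2 (reflect across h@2): 8 holes -> [(0, 10), (0, 11), (1, 10), (1, 11), (2, 10), (2, 11), (3, 10), (3, 11)]
Holes: [(0, 10), (0, 11), (1, 10), (1, 11), (2, 10), (2, 11), (3, 10), (3, 11)]

Answer: no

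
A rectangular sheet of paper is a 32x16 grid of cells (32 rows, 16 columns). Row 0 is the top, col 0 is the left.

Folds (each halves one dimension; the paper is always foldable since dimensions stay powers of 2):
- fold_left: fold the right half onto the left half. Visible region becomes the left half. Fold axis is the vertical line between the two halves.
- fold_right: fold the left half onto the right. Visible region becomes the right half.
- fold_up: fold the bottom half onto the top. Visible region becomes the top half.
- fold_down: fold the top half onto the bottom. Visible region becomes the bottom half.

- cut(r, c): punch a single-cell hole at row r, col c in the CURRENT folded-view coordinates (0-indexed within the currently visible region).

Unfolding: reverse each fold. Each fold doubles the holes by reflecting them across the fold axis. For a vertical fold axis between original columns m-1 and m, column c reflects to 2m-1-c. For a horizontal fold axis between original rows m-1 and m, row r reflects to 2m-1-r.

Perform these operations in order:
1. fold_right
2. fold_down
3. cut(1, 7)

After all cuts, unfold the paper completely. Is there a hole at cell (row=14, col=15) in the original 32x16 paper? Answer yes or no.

Answer: yes

Derivation:
Op 1 fold_right: fold axis v@8; visible region now rows[0,32) x cols[8,16) = 32x8
Op 2 fold_down: fold axis h@16; visible region now rows[16,32) x cols[8,16) = 16x8
Op 3 cut(1, 7): punch at orig (17,15); cuts so far [(17, 15)]; region rows[16,32) x cols[8,16) = 16x8
Unfold 1 (reflect across h@16): 2 holes -> [(14, 15), (17, 15)]
Unfold 2 (reflect across v@8): 4 holes -> [(14, 0), (14, 15), (17, 0), (17, 15)]
Holes: [(14, 0), (14, 15), (17, 0), (17, 15)]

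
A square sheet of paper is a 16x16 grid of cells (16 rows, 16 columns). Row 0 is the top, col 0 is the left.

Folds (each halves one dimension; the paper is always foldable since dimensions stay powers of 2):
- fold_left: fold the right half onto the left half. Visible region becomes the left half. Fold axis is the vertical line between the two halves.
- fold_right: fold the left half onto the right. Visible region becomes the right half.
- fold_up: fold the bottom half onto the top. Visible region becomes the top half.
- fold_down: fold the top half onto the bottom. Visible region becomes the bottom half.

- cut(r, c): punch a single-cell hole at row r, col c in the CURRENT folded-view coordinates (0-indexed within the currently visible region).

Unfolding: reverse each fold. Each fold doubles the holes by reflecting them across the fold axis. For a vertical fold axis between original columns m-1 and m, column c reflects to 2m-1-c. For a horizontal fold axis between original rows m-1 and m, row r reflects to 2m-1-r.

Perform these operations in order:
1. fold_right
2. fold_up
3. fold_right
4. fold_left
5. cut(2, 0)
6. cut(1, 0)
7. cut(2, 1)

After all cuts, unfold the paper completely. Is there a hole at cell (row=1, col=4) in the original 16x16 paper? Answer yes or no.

Op 1 fold_right: fold axis v@8; visible region now rows[0,16) x cols[8,16) = 16x8
Op 2 fold_up: fold axis h@8; visible region now rows[0,8) x cols[8,16) = 8x8
Op 3 fold_right: fold axis v@12; visible region now rows[0,8) x cols[12,16) = 8x4
Op 4 fold_left: fold axis v@14; visible region now rows[0,8) x cols[12,14) = 8x2
Op 5 cut(2, 0): punch at orig (2,12); cuts so far [(2, 12)]; region rows[0,8) x cols[12,14) = 8x2
Op 6 cut(1, 0): punch at orig (1,12); cuts so far [(1, 12), (2, 12)]; region rows[0,8) x cols[12,14) = 8x2
Op 7 cut(2, 1): punch at orig (2,13); cuts so far [(1, 12), (2, 12), (2, 13)]; region rows[0,8) x cols[12,14) = 8x2
Unfold 1 (reflect across v@14): 6 holes -> [(1, 12), (1, 15), (2, 12), (2, 13), (2, 14), (2, 15)]
Unfold 2 (reflect across v@12): 12 holes -> [(1, 8), (1, 11), (1, 12), (1, 15), (2, 8), (2, 9), (2, 10), (2, 11), (2, 12), (2, 13), (2, 14), (2, 15)]
Unfold 3 (reflect across h@8): 24 holes -> [(1, 8), (1, 11), (1, 12), (1, 15), (2, 8), (2, 9), (2, 10), (2, 11), (2, 12), (2, 13), (2, 14), (2, 15), (13, 8), (13, 9), (13, 10), (13, 11), (13, 12), (13, 13), (13, 14), (13, 15), (14, 8), (14, 11), (14, 12), (14, 15)]
Unfold 4 (reflect across v@8): 48 holes -> [(1, 0), (1, 3), (1, 4), (1, 7), (1, 8), (1, 11), (1, 12), (1, 15), (2, 0), (2, 1), (2, 2), (2, 3), (2, 4), (2, 5), (2, 6), (2, 7), (2, 8), (2, 9), (2, 10), (2, 11), (2, 12), (2, 13), (2, 14), (2, 15), (13, 0), (13, 1), (13, 2), (13, 3), (13, 4), (13, 5), (13, 6), (13, 7), (13, 8), (13, 9), (13, 10), (13, 11), (13, 12), (13, 13), (13, 14), (13, 15), (14, 0), (14, 3), (14, 4), (14, 7), (14, 8), (14, 11), (14, 12), (14, 15)]
Holes: [(1, 0), (1, 3), (1, 4), (1, 7), (1, 8), (1, 11), (1, 12), (1, 15), (2, 0), (2, 1), (2, 2), (2, 3), (2, 4), (2, 5), (2, 6), (2, 7), (2, 8), (2, 9), (2, 10), (2, 11), (2, 12), (2, 13), (2, 14), (2, 15), (13, 0), (13, 1), (13, 2), (13, 3), (13, 4), (13, 5), (13, 6), (13, 7), (13, 8), (13, 9), (13, 10), (13, 11), (13, 12), (13, 13), (13, 14), (13, 15), (14, 0), (14, 3), (14, 4), (14, 7), (14, 8), (14, 11), (14, 12), (14, 15)]

Answer: yes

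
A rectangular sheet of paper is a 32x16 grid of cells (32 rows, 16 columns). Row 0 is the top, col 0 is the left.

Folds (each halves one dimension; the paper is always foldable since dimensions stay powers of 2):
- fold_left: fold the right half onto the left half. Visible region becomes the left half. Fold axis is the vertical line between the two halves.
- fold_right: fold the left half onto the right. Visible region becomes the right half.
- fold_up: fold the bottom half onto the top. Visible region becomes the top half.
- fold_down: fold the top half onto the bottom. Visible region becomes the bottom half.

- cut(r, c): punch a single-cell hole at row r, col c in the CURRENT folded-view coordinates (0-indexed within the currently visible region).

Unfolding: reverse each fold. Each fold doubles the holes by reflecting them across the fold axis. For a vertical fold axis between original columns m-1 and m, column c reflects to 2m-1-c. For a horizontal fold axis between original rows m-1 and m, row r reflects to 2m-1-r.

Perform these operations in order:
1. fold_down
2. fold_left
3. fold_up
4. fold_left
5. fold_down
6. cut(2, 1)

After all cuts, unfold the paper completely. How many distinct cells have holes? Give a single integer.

Op 1 fold_down: fold axis h@16; visible region now rows[16,32) x cols[0,16) = 16x16
Op 2 fold_left: fold axis v@8; visible region now rows[16,32) x cols[0,8) = 16x8
Op 3 fold_up: fold axis h@24; visible region now rows[16,24) x cols[0,8) = 8x8
Op 4 fold_left: fold axis v@4; visible region now rows[16,24) x cols[0,4) = 8x4
Op 5 fold_down: fold axis h@20; visible region now rows[20,24) x cols[0,4) = 4x4
Op 6 cut(2, 1): punch at orig (22,1); cuts so far [(22, 1)]; region rows[20,24) x cols[0,4) = 4x4
Unfold 1 (reflect across h@20): 2 holes -> [(17, 1), (22, 1)]
Unfold 2 (reflect across v@4): 4 holes -> [(17, 1), (17, 6), (22, 1), (22, 6)]
Unfold 3 (reflect across h@24): 8 holes -> [(17, 1), (17, 6), (22, 1), (22, 6), (25, 1), (25, 6), (30, 1), (30, 6)]
Unfold 4 (reflect across v@8): 16 holes -> [(17, 1), (17, 6), (17, 9), (17, 14), (22, 1), (22, 6), (22, 9), (22, 14), (25, 1), (25, 6), (25, 9), (25, 14), (30, 1), (30, 6), (30, 9), (30, 14)]
Unfold 5 (reflect across h@16): 32 holes -> [(1, 1), (1, 6), (1, 9), (1, 14), (6, 1), (6, 6), (6, 9), (6, 14), (9, 1), (9, 6), (9, 9), (9, 14), (14, 1), (14, 6), (14, 9), (14, 14), (17, 1), (17, 6), (17, 9), (17, 14), (22, 1), (22, 6), (22, 9), (22, 14), (25, 1), (25, 6), (25, 9), (25, 14), (30, 1), (30, 6), (30, 9), (30, 14)]

Answer: 32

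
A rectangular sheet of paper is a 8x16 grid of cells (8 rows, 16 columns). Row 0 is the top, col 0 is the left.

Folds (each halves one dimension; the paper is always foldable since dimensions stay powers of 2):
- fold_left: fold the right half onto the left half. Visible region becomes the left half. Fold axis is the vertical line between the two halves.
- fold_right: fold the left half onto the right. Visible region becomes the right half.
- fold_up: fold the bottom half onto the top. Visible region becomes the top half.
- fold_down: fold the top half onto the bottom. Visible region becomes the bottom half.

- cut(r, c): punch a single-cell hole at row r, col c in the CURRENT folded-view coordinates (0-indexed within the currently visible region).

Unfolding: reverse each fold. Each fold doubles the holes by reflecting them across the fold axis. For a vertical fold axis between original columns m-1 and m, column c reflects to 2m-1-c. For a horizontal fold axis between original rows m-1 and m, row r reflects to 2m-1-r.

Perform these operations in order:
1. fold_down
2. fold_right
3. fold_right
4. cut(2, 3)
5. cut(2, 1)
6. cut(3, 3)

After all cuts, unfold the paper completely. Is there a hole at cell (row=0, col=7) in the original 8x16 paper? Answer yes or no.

Answer: yes

Derivation:
Op 1 fold_down: fold axis h@4; visible region now rows[4,8) x cols[0,16) = 4x16
Op 2 fold_right: fold axis v@8; visible region now rows[4,8) x cols[8,16) = 4x8
Op 3 fold_right: fold axis v@12; visible region now rows[4,8) x cols[12,16) = 4x4
Op 4 cut(2, 3): punch at orig (6,15); cuts so far [(6, 15)]; region rows[4,8) x cols[12,16) = 4x4
Op 5 cut(2, 1): punch at orig (6,13); cuts so far [(6, 13), (6, 15)]; region rows[4,8) x cols[12,16) = 4x4
Op 6 cut(3, 3): punch at orig (7,15); cuts so far [(6, 13), (6, 15), (7, 15)]; region rows[4,8) x cols[12,16) = 4x4
Unfold 1 (reflect across v@12): 6 holes -> [(6, 8), (6, 10), (6, 13), (6, 15), (7, 8), (7, 15)]
Unfold 2 (reflect across v@8): 12 holes -> [(6, 0), (6, 2), (6, 5), (6, 7), (6, 8), (6, 10), (6, 13), (6, 15), (7, 0), (7, 7), (7, 8), (7, 15)]
Unfold 3 (reflect across h@4): 24 holes -> [(0, 0), (0, 7), (0, 8), (0, 15), (1, 0), (1, 2), (1, 5), (1, 7), (1, 8), (1, 10), (1, 13), (1, 15), (6, 0), (6, 2), (6, 5), (6, 7), (6, 8), (6, 10), (6, 13), (6, 15), (7, 0), (7, 7), (7, 8), (7, 15)]
Holes: [(0, 0), (0, 7), (0, 8), (0, 15), (1, 0), (1, 2), (1, 5), (1, 7), (1, 8), (1, 10), (1, 13), (1, 15), (6, 0), (6, 2), (6, 5), (6, 7), (6, 8), (6, 10), (6, 13), (6, 15), (7, 0), (7, 7), (7, 8), (7, 15)]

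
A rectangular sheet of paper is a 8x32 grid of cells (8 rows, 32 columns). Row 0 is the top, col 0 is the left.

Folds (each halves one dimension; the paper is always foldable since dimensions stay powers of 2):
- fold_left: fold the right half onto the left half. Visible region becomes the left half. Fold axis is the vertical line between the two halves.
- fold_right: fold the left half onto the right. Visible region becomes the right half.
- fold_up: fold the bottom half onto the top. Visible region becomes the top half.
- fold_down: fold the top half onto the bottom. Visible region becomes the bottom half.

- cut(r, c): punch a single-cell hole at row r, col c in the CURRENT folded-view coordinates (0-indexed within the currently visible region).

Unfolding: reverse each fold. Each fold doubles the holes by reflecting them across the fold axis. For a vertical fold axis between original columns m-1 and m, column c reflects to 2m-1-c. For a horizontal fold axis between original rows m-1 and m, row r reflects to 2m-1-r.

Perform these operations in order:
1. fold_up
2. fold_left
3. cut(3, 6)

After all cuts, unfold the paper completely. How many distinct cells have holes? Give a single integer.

Op 1 fold_up: fold axis h@4; visible region now rows[0,4) x cols[0,32) = 4x32
Op 2 fold_left: fold axis v@16; visible region now rows[0,4) x cols[0,16) = 4x16
Op 3 cut(3, 6): punch at orig (3,6); cuts so far [(3, 6)]; region rows[0,4) x cols[0,16) = 4x16
Unfold 1 (reflect across v@16): 2 holes -> [(3, 6), (3, 25)]
Unfold 2 (reflect across h@4): 4 holes -> [(3, 6), (3, 25), (4, 6), (4, 25)]

Answer: 4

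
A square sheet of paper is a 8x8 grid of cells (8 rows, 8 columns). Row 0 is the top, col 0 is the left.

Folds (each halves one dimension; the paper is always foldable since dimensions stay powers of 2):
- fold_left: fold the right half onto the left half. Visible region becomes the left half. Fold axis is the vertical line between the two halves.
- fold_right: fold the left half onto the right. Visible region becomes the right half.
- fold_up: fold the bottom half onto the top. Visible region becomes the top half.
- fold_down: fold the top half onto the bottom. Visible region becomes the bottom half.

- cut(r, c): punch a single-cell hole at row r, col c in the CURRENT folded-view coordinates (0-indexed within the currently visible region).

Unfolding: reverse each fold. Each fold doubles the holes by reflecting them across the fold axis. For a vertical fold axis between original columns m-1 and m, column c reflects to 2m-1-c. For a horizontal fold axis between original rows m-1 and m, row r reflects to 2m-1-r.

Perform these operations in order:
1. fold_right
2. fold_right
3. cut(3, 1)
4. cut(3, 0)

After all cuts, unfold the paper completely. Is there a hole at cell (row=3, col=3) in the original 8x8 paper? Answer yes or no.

Answer: yes

Derivation:
Op 1 fold_right: fold axis v@4; visible region now rows[0,8) x cols[4,8) = 8x4
Op 2 fold_right: fold axis v@6; visible region now rows[0,8) x cols[6,8) = 8x2
Op 3 cut(3, 1): punch at orig (3,7); cuts so far [(3, 7)]; region rows[0,8) x cols[6,8) = 8x2
Op 4 cut(3, 0): punch at orig (3,6); cuts so far [(3, 6), (3, 7)]; region rows[0,8) x cols[6,8) = 8x2
Unfold 1 (reflect across v@6): 4 holes -> [(3, 4), (3, 5), (3, 6), (3, 7)]
Unfold 2 (reflect across v@4): 8 holes -> [(3, 0), (3, 1), (3, 2), (3, 3), (3, 4), (3, 5), (3, 6), (3, 7)]
Holes: [(3, 0), (3, 1), (3, 2), (3, 3), (3, 4), (3, 5), (3, 6), (3, 7)]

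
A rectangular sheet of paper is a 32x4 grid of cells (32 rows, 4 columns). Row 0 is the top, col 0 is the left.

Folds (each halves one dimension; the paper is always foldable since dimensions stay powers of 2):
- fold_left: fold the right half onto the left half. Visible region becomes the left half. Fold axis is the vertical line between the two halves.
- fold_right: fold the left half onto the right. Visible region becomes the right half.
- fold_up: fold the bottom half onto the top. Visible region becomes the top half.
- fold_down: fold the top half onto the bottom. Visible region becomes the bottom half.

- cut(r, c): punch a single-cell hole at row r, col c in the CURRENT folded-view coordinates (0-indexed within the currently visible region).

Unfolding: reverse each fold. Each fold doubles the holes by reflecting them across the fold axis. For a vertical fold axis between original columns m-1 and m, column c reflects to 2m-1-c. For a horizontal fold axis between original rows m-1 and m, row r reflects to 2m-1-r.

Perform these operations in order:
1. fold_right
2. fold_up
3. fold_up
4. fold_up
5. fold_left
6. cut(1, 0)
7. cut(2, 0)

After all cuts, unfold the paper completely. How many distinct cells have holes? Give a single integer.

Answer: 64

Derivation:
Op 1 fold_right: fold axis v@2; visible region now rows[0,32) x cols[2,4) = 32x2
Op 2 fold_up: fold axis h@16; visible region now rows[0,16) x cols[2,4) = 16x2
Op 3 fold_up: fold axis h@8; visible region now rows[0,8) x cols[2,4) = 8x2
Op 4 fold_up: fold axis h@4; visible region now rows[0,4) x cols[2,4) = 4x2
Op 5 fold_left: fold axis v@3; visible region now rows[0,4) x cols[2,3) = 4x1
Op 6 cut(1, 0): punch at orig (1,2); cuts so far [(1, 2)]; region rows[0,4) x cols[2,3) = 4x1
Op 7 cut(2, 0): punch at orig (2,2); cuts so far [(1, 2), (2, 2)]; region rows[0,4) x cols[2,3) = 4x1
Unfold 1 (reflect across v@3): 4 holes -> [(1, 2), (1, 3), (2, 2), (2, 3)]
Unfold 2 (reflect across h@4): 8 holes -> [(1, 2), (1, 3), (2, 2), (2, 3), (5, 2), (5, 3), (6, 2), (6, 3)]
Unfold 3 (reflect across h@8): 16 holes -> [(1, 2), (1, 3), (2, 2), (2, 3), (5, 2), (5, 3), (6, 2), (6, 3), (9, 2), (9, 3), (10, 2), (10, 3), (13, 2), (13, 3), (14, 2), (14, 3)]
Unfold 4 (reflect across h@16): 32 holes -> [(1, 2), (1, 3), (2, 2), (2, 3), (5, 2), (5, 3), (6, 2), (6, 3), (9, 2), (9, 3), (10, 2), (10, 3), (13, 2), (13, 3), (14, 2), (14, 3), (17, 2), (17, 3), (18, 2), (18, 3), (21, 2), (21, 3), (22, 2), (22, 3), (25, 2), (25, 3), (26, 2), (26, 3), (29, 2), (29, 3), (30, 2), (30, 3)]
Unfold 5 (reflect across v@2): 64 holes -> [(1, 0), (1, 1), (1, 2), (1, 3), (2, 0), (2, 1), (2, 2), (2, 3), (5, 0), (5, 1), (5, 2), (5, 3), (6, 0), (6, 1), (6, 2), (6, 3), (9, 0), (9, 1), (9, 2), (9, 3), (10, 0), (10, 1), (10, 2), (10, 3), (13, 0), (13, 1), (13, 2), (13, 3), (14, 0), (14, 1), (14, 2), (14, 3), (17, 0), (17, 1), (17, 2), (17, 3), (18, 0), (18, 1), (18, 2), (18, 3), (21, 0), (21, 1), (21, 2), (21, 3), (22, 0), (22, 1), (22, 2), (22, 3), (25, 0), (25, 1), (25, 2), (25, 3), (26, 0), (26, 1), (26, 2), (26, 3), (29, 0), (29, 1), (29, 2), (29, 3), (30, 0), (30, 1), (30, 2), (30, 3)]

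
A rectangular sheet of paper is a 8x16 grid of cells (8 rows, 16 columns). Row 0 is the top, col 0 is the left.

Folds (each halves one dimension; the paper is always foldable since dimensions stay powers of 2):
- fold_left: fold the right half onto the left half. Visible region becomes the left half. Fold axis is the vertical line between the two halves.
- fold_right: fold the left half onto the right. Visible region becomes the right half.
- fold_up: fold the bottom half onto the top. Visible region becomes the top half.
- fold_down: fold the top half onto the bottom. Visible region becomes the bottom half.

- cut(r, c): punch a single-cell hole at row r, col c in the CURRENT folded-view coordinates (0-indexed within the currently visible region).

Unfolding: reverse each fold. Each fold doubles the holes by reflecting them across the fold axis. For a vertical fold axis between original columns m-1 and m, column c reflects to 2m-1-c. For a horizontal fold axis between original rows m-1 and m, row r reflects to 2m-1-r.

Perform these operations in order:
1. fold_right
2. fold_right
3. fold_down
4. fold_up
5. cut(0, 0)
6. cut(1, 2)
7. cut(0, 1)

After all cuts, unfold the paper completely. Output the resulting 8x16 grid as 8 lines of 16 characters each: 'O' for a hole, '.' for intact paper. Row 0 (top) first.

Op 1 fold_right: fold axis v@8; visible region now rows[0,8) x cols[8,16) = 8x8
Op 2 fold_right: fold axis v@12; visible region now rows[0,8) x cols[12,16) = 8x4
Op 3 fold_down: fold axis h@4; visible region now rows[4,8) x cols[12,16) = 4x4
Op 4 fold_up: fold axis h@6; visible region now rows[4,6) x cols[12,16) = 2x4
Op 5 cut(0, 0): punch at orig (4,12); cuts so far [(4, 12)]; region rows[4,6) x cols[12,16) = 2x4
Op 6 cut(1, 2): punch at orig (5,14); cuts so far [(4, 12), (5, 14)]; region rows[4,6) x cols[12,16) = 2x4
Op 7 cut(0, 1): punch at orig (4,13); cuts so far [(4, 12), (4, 13), (5, 14)]; region rows[4,6) x cols[12,16) = 2x4
Unfold 1 (reflect across h@6): 6 holes -> [(4, 12), (4, 13), (5, 14), (6, 14), (7, 12), (7, 13)]
Unfold 2 (reflect across h@4): 12 holes -> [(0, 12), (0, 13), (1, 14), (2, 14), (3, 12), (3, 13), (4, 12), (4, 13), (5, 14), (6, 14), (7, 12), (7, 13)]
Unfold 3 (reflect across v@12): 24 holes -> [(0, 10), (0, 11), (0, 12), (0, 13), (1, 9), (1, 14), (2, 9), (2, 14), (3, 10), (3, 11), (3, 12), (3, 13), (4, 10), (4, 11), (4, 12), (4, 13), (5, 9), (5, 14), (6, 9), (6, 14), (7, 10), (7, 11), (7, 12), (7, 13)]
Unfold 4 (reflect across v@8): 48 holes -> [(0, 2), (0, 3), (0, 4), (0, 5), (0, 10), (0, 11), (0, 12), (0, 13), (1, 1), (1, 6), (1, 9), (1, 14), (2, 1), (2, 6), (2, 9), (2, 14), (3, 2), (3, 3), (3, 4), (3, 5), (3, 10), (3, 11), (3, 12), (3, 13), (4, 2), (4, 3), (4, 4), (4, 5), (4, 10), (4, 11), (4, 12), (4, 13), (5, 1), (5, 6), (5, 9), (5, 14), (6, 1), (6, 6), (6, 9), (6, 14), (7, 2), (7, 3), (7, 4), (7, 5), (7, 10), (7, 11), (7, 12), (7, 13)]

Answer: ..OOOO....OOOO..
.O....O..O....O.
.O....O..O....O.
..OOOO....OOOO..
..OOOO....OOOO..
.O....O..O....O.
.O....O..O....O.
..OOOO....OOOO..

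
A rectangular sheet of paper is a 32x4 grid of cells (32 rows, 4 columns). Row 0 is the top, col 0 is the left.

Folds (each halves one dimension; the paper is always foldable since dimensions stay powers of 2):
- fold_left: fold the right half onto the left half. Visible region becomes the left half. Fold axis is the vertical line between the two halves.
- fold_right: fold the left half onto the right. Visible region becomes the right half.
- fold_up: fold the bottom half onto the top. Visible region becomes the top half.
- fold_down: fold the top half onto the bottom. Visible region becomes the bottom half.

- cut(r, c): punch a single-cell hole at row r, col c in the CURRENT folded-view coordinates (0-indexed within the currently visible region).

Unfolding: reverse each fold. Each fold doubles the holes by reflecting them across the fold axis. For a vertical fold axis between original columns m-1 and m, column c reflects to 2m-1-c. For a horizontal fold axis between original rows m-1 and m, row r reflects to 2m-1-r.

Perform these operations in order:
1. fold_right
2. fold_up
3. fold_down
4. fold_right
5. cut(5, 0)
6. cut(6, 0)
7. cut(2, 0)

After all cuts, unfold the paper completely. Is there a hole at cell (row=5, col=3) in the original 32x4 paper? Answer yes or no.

Op 1 fold_right: fold axis v@2; visible region now rows[0,32) x cols[2,4) = 32x2
Op 2 fold_up: fold axis h@16; visible region now rows[0,16) x cols[2,4) = 16x2
Op 3 fold_down: fold axis h@8; visible region now rows[8,16) x cols[2,4) = 8x2
Op 4 fold_right: fold axis v@3; visible region now rows[8,16) x cols[3,4) = 8x1
Op 5 cut(5, 0): punch at orig (13,3); cuts so far [(13, 3)]; region rows[8,16) x cols[3,4) = 8x1
Op 6 cut(6, 0): punch at orig (14,3); cuts so far [(13, 3), (14, 3)]; region rows[8,16) x cols[3,4) = 8x1
Op 7 cut(2, 0): punch at orig (10,3); cuts so far [(10, 3), (13, 3), (14, 3)]; region rows[8,16) x cols[3,4) = 8x1
Unfold 1 (reflect across v@3): 6 holes -> [(10, 2), (10, 3), (13, 2), (13, 3), (14, 2), (14, 3)]
Unfold 2 (reflect across h@8): 12 holes -> [(1, 2), (1, 3), (2, 2), (2, 3), (5, 2), (5, 3), (10, 2), (10, 3), (13, 2), (13, 3), (14, 2), (14, 3)]
Unfold 3 (reflect across h@16): 24 holes -> [(1, 2), (1, 3), (2, 2), (2, 3), (5, 2), (5, 3), (10, 2), (10, 3), (13, 2), (13, 3), (14, 2), (14, 3), (17, 2), (17, 3), (18, 2), (18, 3), (21, 2), (21, 3), (26, 2), (26, 3), (29, 2), (29, 3), (30, 2), (30, 3)]
Unfold 4 (reflect across v@2): 48 holes -> [(1, 0), (1, 1), (1, 2), (1, 3), (2, 0), (2, 1), (2, 2), (2, 3), (5, 0), (5, 1), (5, 2), (5, 3), (10, 0), (10, 1), (10, 2), (10, 3), (13, 0), (13, 1), (13, 2), (13, 3), (14, 0), (14, 1), (14, 2), (14, 3), (17, 0), (17, 1), (17, 2), (17, 3), (18, 0), (18, 1), (18, 2), (18, 3), (21, 0), (21, 1), (21, 2), (21, 3), (26, 0), (26, 1), (26, 2), (26, 3), (29, 0), (29, 1), (29, 2), (29, 3), (30, 0), (30, 1), (30, 2), (30, 3)]
Holes: [(1, 0), (1, 1), (1, 2), (1, 3), (2, 0), (2, 1), (2, 2), (2, 3), (5, 0), (5, 1), (5, 2), (5, 3), (10, 0), (10, 1), (10, 2), (10, 3), (13, 0), (13, 1), (13, 2), (13, 3), (14, 0), (14, 1), (14, 2), (14, 3), (17, 0), (17, 1), (17, 2), (17, 3), (18, 0), (18, 1), (18, 2), (18, 3), (21, 0), (21, 1), (21, 2), (21, 3), (26, 0), (26, 1), (26, 2), (26, 3), (29, 0), (29, 1), (29, 2), (29, 3), (30, 0), (30, 1), (30, 2), (30, 3)]

Answer: yes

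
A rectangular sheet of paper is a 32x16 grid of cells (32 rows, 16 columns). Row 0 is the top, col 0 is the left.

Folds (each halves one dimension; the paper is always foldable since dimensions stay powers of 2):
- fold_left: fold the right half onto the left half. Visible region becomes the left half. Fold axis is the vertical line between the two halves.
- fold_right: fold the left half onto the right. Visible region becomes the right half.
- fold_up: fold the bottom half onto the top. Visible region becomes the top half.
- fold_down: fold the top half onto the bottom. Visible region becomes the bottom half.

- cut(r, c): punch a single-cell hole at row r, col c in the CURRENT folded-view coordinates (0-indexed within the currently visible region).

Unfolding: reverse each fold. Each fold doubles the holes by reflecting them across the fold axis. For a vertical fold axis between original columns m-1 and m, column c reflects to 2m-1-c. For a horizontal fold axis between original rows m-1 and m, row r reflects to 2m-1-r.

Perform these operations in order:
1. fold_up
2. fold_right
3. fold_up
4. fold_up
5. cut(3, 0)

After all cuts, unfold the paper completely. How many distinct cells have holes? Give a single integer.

Op 1 fold_up: fold axis h@16; visible region now rows[0,16) x cols[0,16) = 16x16
Op 2 fold_right: fold axis v@8; visible region now rows[0,16) x cols[8,16) = 16x8
Op 3 fold_up: fold axis h@8; visible region now rows[0,8) x cols[8,16) = 8x8
Op 4 fold_up: fold axis h@4; visible region now rows[0,4) x cols[8,16) = 4x8
Op 5 cut(3, 0): punch at orig (3,8); cuts so far [(3, 8)]; region rows[0,4) x cols[8,16) = 4x8
Unfold 1 (reflect across h@4): 2 holes -> [(3, 8), (4, 8)]
Unfold 2 (reflect across h@8): 4 holes -> [(3, 8), (4, 8), (11, 8), (12, 8)]
Unfold 3 (reflect across v@8): 8 holes -> [(3, 7), (3, 8), (4, 7), (4, 8), (11, 7), (11, 8), (12, 7), (12, 8)]
Unfold 4 (reflect across h@16): 16 holes -> [(3, 7), (3, 8), (4, 7), (4, 8), (11, 7), (11, 8), (12, 7), (12, 8), (19, 7), (19, 8), (20, 7), (20, 8), (27, 7), (27, 8), (28, 7), (28, 8)]

Answer: 16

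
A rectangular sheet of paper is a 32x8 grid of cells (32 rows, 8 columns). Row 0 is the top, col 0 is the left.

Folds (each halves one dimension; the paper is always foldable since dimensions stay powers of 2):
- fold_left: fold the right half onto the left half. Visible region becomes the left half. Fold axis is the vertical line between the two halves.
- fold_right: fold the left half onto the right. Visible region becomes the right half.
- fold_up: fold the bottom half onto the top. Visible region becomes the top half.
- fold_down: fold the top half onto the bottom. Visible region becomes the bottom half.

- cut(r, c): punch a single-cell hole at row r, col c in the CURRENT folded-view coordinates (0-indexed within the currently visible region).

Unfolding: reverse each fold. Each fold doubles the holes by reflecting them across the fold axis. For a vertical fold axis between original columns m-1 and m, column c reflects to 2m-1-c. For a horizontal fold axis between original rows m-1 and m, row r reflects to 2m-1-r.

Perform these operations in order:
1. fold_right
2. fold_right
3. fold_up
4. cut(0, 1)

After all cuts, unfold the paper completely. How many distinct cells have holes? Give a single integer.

Op 1 fold_right: fold axis v@4; visible region now rows[0,32) x cols[4,8) = 32x4
Op 2 fold_right: fold axis v@6; visible region now rows[0,32) x cols[6,8) = 32x2
Op 3 fold_up: fold axis h@16; visible region now rows[0,16) x cols[6,8) = 16x2
Op 4 cut(0, 1): punch at orig (0,7); cuts so far [(0, 7)]; region rows[0,16) x cols[6,8) = 16x2
Unfold 1 (reflect across h@16): 2 holes -> [(0, 7), (31, 7)]
Unfold 2 (reflect across v@6): 4 holes -> [(0, 4), (0, 7), (31, 4), (31, 7)]
Unfold 3 (reflect across v@4): 8 holes -> [(0, 0), (0, 3), (0, 4), (0, 7), (31, 0), (31, 3), (31, 4), (31, 7)]

Answer: 8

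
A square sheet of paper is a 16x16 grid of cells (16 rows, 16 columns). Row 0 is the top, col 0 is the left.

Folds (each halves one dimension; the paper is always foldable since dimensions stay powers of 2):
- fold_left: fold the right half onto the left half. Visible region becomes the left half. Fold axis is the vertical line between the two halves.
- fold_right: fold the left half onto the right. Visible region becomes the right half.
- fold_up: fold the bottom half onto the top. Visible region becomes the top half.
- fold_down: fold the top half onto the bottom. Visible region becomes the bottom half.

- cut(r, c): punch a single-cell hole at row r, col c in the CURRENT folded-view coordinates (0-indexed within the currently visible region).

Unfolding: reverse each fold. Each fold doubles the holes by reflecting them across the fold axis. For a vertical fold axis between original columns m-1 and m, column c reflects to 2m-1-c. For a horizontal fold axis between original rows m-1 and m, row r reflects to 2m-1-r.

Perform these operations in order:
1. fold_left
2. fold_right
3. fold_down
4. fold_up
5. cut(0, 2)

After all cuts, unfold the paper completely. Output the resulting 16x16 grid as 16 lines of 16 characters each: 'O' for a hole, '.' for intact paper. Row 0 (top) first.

Answer: .O....O..O....O.
................
................
................
................
................
................
.O....O..O....O.
.O....O..O....O.
................
................
................
................
................
................
.O....O..O....O.

Derivation:
Op 1 fold_left: fold axis v@8; visible region now rows[0,16) x cols[0,8) = 16x8
Op 2 fold_right: fold axis v@4; visible region now rows[0,16) x cols[4,8) = 16x4
Op 3 fold_down: fold axis h@8; visible region now rows[8,16) x cols[4,8) = 8x4
Op 4 fold_up: fold axis h@12; visible region now rows[8,12) x cols[4,8) = 4x4
Op 5 cut(0, 2): punch at orig (8,6); cuts so far [(8, 6)]; region rows[8,12) x cols[4,8) = 4x4
Unfold 1 (reflect across h@12): 2 holes -> [(8, 6), (15, 6)]
Unfold 2 (reflect across h@8): 4 holes -> [(0, 6), (7, 6), (8, 6), (15, 6)]
Unfold 3 (reflect across v@4): 8 holes -> [(0, 1), (0, 6), (7, 1), (7, 6), (8, 1), (8, 6), (15, 1), (15, 6)]
Unfold 4 (reflect across v@8): 16 holes -> [(0, 1), (0, 6), (0, 9), (0, 14), (7, 1), (7, 6), (7, 9), (7, 14), (8, 1), (8, 6), (8, 9), (8, 14), (15, 1), (15, 6), (15, 9), (15, 14)]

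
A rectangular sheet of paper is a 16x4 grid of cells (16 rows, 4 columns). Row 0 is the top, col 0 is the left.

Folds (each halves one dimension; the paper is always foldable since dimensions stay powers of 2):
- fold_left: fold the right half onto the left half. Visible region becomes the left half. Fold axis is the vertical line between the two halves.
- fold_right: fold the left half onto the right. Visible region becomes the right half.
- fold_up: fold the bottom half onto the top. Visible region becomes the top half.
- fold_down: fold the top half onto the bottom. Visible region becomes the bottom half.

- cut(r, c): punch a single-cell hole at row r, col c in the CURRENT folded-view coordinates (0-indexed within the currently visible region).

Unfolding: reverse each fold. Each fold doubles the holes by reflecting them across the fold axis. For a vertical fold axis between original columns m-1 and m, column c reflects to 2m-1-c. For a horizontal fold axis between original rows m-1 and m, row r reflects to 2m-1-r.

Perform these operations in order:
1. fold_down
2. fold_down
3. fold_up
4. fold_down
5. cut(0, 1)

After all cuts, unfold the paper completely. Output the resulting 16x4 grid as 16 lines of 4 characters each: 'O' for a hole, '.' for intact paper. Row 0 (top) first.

Answer: .O..
.O..
.O..
.O..
.O..
.O..
.O..
.O..
.O..
.O..
.O..
.O..
.O..
.O..
.O..
.O..

Derivation:
Op 1 fold_down: fold axis h@8; visible region now rows[8,16) x cols[0,4) = 8x4
Op 2 fold_down: fold axis h@12; visible region now rows[12,16) x cols[0,4) = 4x4
Op 3 fold_up: fold axis h@14; visible region now rows[12,14) x cols[0,4) = 2x4
Op 4 fold_down: fold axis h@13; visible region now rows[13,14) x cols[0,4) = 1x4
Op 5 cut(0, 1): punch at orig (13,1); cuts so far [(13, 1)]; region rows[13,14) x cols[0,4) = 1x4
Unfold 1 (reflect across h@13): 2 holes -> [(12, 1), (13, 1)]
Unfold 2 (reflect across h@14): 4 holes -> [(12, 1), (13, 1), (14, 1), (15, 1)]
Unfold 3 (reflect across h@12): 8 holes -> [(8, 1), (9, 1), (10, 1), (11, 1), (12, 1), (13, 1), (14, 1), (15, 1)]
Unfold 4 (reflect across h@8): 16 holes -> [(0, 1), (1, 1), (2, 1), (3, 1), (4, 1), (5, 1), (6, 1), (7, 1), (8, 1), (9, 1), (10, 1), (11, 1), (12, 1), (13, 1), (14, 1), (15, 1)]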